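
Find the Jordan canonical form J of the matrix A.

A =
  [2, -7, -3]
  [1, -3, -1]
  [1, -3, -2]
J_3(-1)

The characteristic polynomial is
  det(x·I − A) = x^3 + 3*x^2 + 3*x + 1 = (x + 1)^3

Eigenvalues and multiplicities (the geometric multiplicity of λ is n − rank(A − λI), which equals the number of Jordan blocks for λ):
  λ = -1: algebraic multiplicity = 3, geometric multiplicity = 1

Determining the block sizes for each eigenvalue:
  λ = -1: one block (gm = 1), so the single block has size am = 3 → block sizes [3]

Assembling the blocks gives a Jordan form
J =
  [-1,  1,  0]
  [ 0, -1,  1]
  [ 0,  0, -1]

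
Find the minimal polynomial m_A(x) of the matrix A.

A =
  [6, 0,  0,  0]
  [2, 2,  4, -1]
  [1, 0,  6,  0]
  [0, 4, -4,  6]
x^4 - 20*x^3 + 148*x^2 - 480*x + 576

The characteristic polynomial is χ_A(x) = (x - 6)^2*(x - 4)^2, so the eigenvalues are known. The minimal polynomial is
  m_A(x) = Π_λ (x − λ)^{k_λ}
where k_λ is the size of the *largest* Jordan block for λ (equivalently, the smallest k with (A − λI)^k v = 0 for every generalised eigenvector v of λ).

  λ = 4: largest Jordan block has size 2, contributing (x − 4)^2
  λ = 6: largest Jordan block has size 2, contributing (x − 6)^2

So m_A(x) = (x - 6)^2*(x - 4)^2 = x^4 - 20*x^3 + 148*x^2 - 480*x + 576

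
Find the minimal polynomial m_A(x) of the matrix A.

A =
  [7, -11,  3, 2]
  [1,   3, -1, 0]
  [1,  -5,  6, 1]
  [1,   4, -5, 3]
x^4 - 19*x^3 + 135*x^2 - 425*x + 500

The characteristic polynomial is χ_A(x) = (x - 5)^3*(x - 4), so the eigenvalues are known. The minimal polynomial is
  m_A(x) = Π_λ (x − λ)^{k_λ}
where k_λ is the size of the *largest* Jordan block for λ (equivalently, the smallest k with (A − λI)^k v = 0 for every generalised eigenvector v of λ).

  λ = 4: largest Jordan block has size 1, contributing (x − 4)
  λ = 5: largest Jordan block has size 3, contributing (x − 5)^3

So m_A(x) = (x - 5)^3*(x - 4) = x^4 - 19*x^3 + 135*x^2 - 425*x + 500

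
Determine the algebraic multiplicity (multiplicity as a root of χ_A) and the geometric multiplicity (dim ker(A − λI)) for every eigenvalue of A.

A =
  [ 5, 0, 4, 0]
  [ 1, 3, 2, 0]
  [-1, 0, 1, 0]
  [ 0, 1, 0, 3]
λ = 3: alg = 4, geom = 2

Step 1 — factor the characteristic polynomial to read off the algebraic multiplicities:
  χ_A(x) = (x - 3)^4

Step 2 — compute geometric multiplicities via the rank-nullity identity g(λ) = n − rank(A − λI):
  rank(A − (3)·I) = 2, so dim ker(A − (3)·I) = n − 2 = 2

Summary:
  λ = 3: algebraic multiplicity = 4, geometric multiplicity = 2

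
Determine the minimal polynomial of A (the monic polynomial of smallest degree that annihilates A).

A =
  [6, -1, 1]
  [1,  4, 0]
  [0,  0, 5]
x^3 - 15*x^2 + 75*x - 125

The characteristic polynomial is χ_A(x) = (x - 5)^3, so the eigenvalues are known. The minimal polynomial is
  m_A(x) = Π_λ (x − λ)^{k_λ}
where k_λ is the size of the *largest* Jordan block for λ (equivalently, the smallest k with (A − λI)^k v = 0 for every generalised eigenvector v of λ).

  λ = 5: largest Jordan block has size 3, contributing (x − 5)^3

So m_A(x) = (x - 5)^3 = x^3 - 15*x^2 + 75*x - 125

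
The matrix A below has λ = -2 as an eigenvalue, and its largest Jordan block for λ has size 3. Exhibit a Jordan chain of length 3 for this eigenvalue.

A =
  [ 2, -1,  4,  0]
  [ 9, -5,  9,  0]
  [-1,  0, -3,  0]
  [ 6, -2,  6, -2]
A Jordan chain for λ = -2 of length 3:
v_1 = (3, 0, -3, 0)ᵀ
v_2 = (4, 9, -1, 6)ᵀ
v_3 = (1, 0, 0, 0)ᵀ

Let N = A − (-2)·I. We want v_3 with N^3 v_3 = 0 but N^2 v_3 ≠ 0; then v_{j-1} := N · v_j for j = 3, …, 2.

Pick v_3 = (1, 0, 0, 0)ᵀ.
Then v_2 = N · v_3 = (4, 9, -1, 6)ᵀ.
Then v_1 = N · v_2 = (3, 0, -3, 0)ᵀ.

Sanity check: (A − (-2)·I) v_1 = (0, 0, 0, 0)ᵀ = 0. ✓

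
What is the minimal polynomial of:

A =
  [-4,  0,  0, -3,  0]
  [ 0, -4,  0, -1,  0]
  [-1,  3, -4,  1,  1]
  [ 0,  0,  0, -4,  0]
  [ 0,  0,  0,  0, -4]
x^2 + 8*x + 16

The characteristic polynomial is χ_A(x) = (x + 4)^5, so the eigenvalues are known. The minimal polynomial is
  m_A(x) = Π_λ (x − λ)^{k_λ}
where k_λ is the size of the *largest* Jordan block for λ (equivalently, the smallest k with (A − λI)^k v = 0 for every generalised eigenvector v of λ).

  λ = -4: largest Jordan block has size 2, contributing (x + 4)^2

So m_A(x) = (x + 4)^2 = x^2 + 8*x + 16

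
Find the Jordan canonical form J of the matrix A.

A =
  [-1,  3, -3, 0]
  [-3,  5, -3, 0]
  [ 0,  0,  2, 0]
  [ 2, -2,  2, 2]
J_2(2) ⊕ J_1(2) ⊕ J_1(2)

The characteristic polynomial is
  det(x·I − A) = x^4 - 8*x^3 + 24*x^2 - 32*x + 16 = (x - 2)^4

Eigenvalues and multiplicities (the geometric multiplicity of λ is n − rank(A − λI), which equals the number of Jordan blocks for λ):
  λ = 2: algebraic multiplicity = 4, geometric multiplicity = 3

Determining the block sizes for each eigenvalue:
  λ = 2: 3 blocks summing to 4 forces exactly one block of size 2 and the rest size 1 → block sizes [2, 1, 1]

Assembling the blocks gives a Jordan form
J =
  [2, 1, 0, 0]
  [0, 2, 0, 0]
  [0, 0, 2, 0]
  [0, 0, 0, 2]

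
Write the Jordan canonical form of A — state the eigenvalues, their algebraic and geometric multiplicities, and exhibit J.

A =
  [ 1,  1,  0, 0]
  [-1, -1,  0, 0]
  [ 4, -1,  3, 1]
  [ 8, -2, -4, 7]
J_2(0) ⊕ J_2(5)

The characteristic polynomial is
  det(x·I − A) = x^4 - 10*x^3 + 25*x^2 = x^2*(x - 5)^2

Eigenvalues and multiplicities (the geometric multiplicity of λ is n − rank(A − λI), which equals the number of Jordan blocks for λ):
  λ = 0: algebraic multiplicity = 2, geometric multiplicity = 1
  λ = 5: algebraic multiplicity = 2, geometric multiplicity = 1

Determining the block sizes for each eigenvalue:
  λ = 0: one block (gm = 1), so the single block has size am = 2 → block sizes [2]
  λ = 5: one block (gm = 1), so the single block has size am = 2 → block sizes [2]

Assembling the blocks gives a Jordan form
J =
  [0, 1, 0, 0]
  [0, 0, 0, 0]
  [0, 0, 5, 1]
  [0, 0, 0, 5]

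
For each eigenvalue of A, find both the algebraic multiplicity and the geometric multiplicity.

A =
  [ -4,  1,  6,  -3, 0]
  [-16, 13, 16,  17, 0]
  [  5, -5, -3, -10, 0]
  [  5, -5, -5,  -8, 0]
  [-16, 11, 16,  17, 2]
λ = -3: alg = 2, geom = 1; λ = 2: alg = 3, geom = 3

Step 1 — factor the characteristic polynomial to read off the algebraic multiplicities:
  χ_A(x) = (x - 2)^3*(x + 3)^2

Step 2 — compute geometric multiplicities via the rank-nullity identity g(λ) = n − rank(A − λI):
  rank(A − (-3)·I) = 4, so dim ker(A − (-3)·I) = n − 4 = 1
  rank(A − (2)·I) = 2, so dim ker(A − (2)·I) = n − 2 = 3

Summary:
  λ = -3: algebraic multiplicity = 2, geometric multiplicity = 1
  λ = 2: algebraic multiplicity = 3, geometric multiplicity = 3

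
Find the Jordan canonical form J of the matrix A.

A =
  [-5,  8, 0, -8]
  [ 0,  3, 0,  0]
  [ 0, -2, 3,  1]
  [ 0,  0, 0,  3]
J_1(-5) ⊕ J_2(3) ⊕ J_1(3)

The characteristic polynomial is
  det(x·I − A) = x^4 - 4*x^3 - 18*x^2 + 108*x - 135 = (x - 3)^3*(x + 5)

Eigenvalues and multiplicities (the geometric multiplicity of λ is n − rank(A − λI), which equals the number of Jordan blocks for λ):
  λ = -5: algebraic multiplicity = 1, geometric multiplicity = 1
  λ = 3: algebraic multiplicity = 3, geometric multiplicity = 2

Determining the block sizes for each eigenvalue:
  λ = -5: one block (gm = 1), so the single block has size am = 1 → block sizes [1]
  λ = 3: 2 blocks summing to 3 forces exactly one block of size 2 and the rest size 1 → block sizes [2, 1]

Assembling the blocks gives a Jordan form
J =
  [-5, 0, 0, 0]
  [ 0, 3, 1, 0]
  [ 0, 0, 3, 0]
  [ 0, 0, 0, 3]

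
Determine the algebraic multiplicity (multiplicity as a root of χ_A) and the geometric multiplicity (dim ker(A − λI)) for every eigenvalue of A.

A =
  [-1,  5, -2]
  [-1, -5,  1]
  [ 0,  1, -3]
λ = -3: alg = 3, geom = 1

Step 1 — factor the characteristic polynomial to read off the algebraic multiplicities:
  χ_A(x) = (x + 3)^3

Step 2 — compute geometric multiplicities via the rank-nullity identity g(λ) = n − rank(A − λI):
  rank(A − (-3)·I) = 2, so dim ker(A − (-3)·I) = n − 2 = 1

Summary:
  λ = -3: algebraic multiplicity = 3, geometric multiplicity = 1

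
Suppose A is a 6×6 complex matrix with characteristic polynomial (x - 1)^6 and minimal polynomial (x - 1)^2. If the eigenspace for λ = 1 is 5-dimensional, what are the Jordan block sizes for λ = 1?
Block sizes for λ = 1: [2, 1, 1, 1, 1]

Step 1 — from the characteristic polynomial, algebraic multiplicity of λ = 1 is 6. From dim ker(A − (1)·I) = 5, there are exactly 5 Jordan blocks for λ = 1.
Step 2 — from the minimal polynomial, the factor (x − 1)^2 tells us the largest block for λ = 1 has size 2.
Step 3 — with total size 6, 5 blocks, and largest block 2, the block sizes (in nonincreasing order) are [2, 1, 1, 1, 1].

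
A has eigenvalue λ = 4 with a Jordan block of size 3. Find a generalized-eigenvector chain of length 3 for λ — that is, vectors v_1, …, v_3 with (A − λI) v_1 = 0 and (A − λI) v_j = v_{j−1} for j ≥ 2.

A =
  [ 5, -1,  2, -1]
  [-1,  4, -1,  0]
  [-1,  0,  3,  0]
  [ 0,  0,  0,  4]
A Jordan chain for λ = 4 of length 3:
v_1 = (-1, 1, 1, 0)ᵀ
v_2 = (-1, 0, 0, 0)ᵀ
v_3 = (0, 1, 0, 0)ᵀ

Let N = A − (4)·I. We want v_3 with N^3 v_3 = 0 but N^2 v_3 ≠ 0; then v_{j-1} := N · v_j for j = 3, …, 2.

Pick v_3 = (0, 1, 0, 0)ᵀ.
Then v_2 = N · v_3 = (-1, 0, 0, 0)ᵀ.
Then v_1 = N · v_2 = (-1, 1, 1, 0)ᵀ.

Sanity check: (A − (4)·I) v_1 = (0, 0, 0, 0)ᵀ = 0. ✓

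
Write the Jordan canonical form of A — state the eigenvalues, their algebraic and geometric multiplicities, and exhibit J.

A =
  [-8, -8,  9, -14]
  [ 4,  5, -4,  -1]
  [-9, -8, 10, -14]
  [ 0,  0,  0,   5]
J_2(1) ⊕ J_2(5)

The characteristic polynomial is
  det(x·I − A) = x^4 - 12*x^3 + 46*x^2 - 60*x + 25 = (x - 5)^2*(x - 1)^2

Eigenvalues and multiplicities (the geometric multiplicity of λ is n − rank(A − λI), which equals the number of Jordan blocks for λ):
  λ = 1: algebraic multiplicity = 2, geometric multiplicity = 1
  λ = 5: algebraic multiplicity = 2, geometric multiplicity = 1

Determining the block sizes for each eigenvalue:
  λ = 1: one block (gm = 1), so the single block has size am = 2 → block sizes [2]
  λ = 5: one block (gm = 1), so the single block has size am = 2 → block sizes [2]

Assembling the blocks gives a Jordan form
J =
  [1, 1, 0, 0]
  [0, 1, 0, 0]
  [0, 0, 5, 1]
  [0, 0, 0, 5]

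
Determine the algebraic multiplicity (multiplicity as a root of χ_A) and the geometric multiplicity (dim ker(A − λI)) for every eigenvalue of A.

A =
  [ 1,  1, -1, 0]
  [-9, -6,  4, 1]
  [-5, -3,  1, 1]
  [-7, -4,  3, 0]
λ = -1: alg = 4, geom = 2

Step 1 — factor the characteristic polynomial to read off the algebraic multiplicities:
  χ_A(x) = (x + 1)^4

Step 2 — compute geometric multiplicities via the rank-nullity identity g(λ) = n − rank(A − λI):
  rank(A − (-1)·I) = 2, so dim ker(A − (-1)·I) = n − 2 = 2

Summary:
  λ = -1: algebraic multiplicity = 4, geometric multiplicity = 2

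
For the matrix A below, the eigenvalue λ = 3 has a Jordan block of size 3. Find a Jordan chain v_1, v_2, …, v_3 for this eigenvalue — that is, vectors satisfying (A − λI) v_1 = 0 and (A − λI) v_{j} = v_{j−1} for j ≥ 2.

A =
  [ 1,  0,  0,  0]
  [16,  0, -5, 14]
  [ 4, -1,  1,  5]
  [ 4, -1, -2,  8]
A Jordan chain for λ = 3 of length 3:
v_1 = (0, -3, -1, -1)ᵀ
v_2 = (0, -5, -2, -2)ᵀ
v_3 = (0, 0, 1, 0)ᵀ

Let N = A − (3)·I. We want v_3 with N^3 v_3 = 0 but N^2 v_3 ≠ 0; then v_{j-1} := N · v_j for j = 3, …, 2.

Pick v_3 = (0, 0, 1, 0)ᵀ.
Then v_2 = N · v_3 = (0, -5, -2, -2)ᵀ.
Then v_1 = N · v_2 = (0, -3, -1, -1)ᵀ.

Sanity check: (A − (3)·I) v_1 = (0, 0, 0, 0)ᵀ = 0. ✓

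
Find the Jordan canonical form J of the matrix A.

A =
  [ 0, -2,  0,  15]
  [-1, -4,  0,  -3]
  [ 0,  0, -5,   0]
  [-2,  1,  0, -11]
J_3(-5) ⊕ J_1(-5)

The characteristic polynomial is
  det(x·I − A) = x^4 + 20*x^3 + 150*x^2 + 500*x + 625 = (x + 5)^4

Eigenvalues and multiplicities (the geometric multiplicity of λ is n − rank(A − λI), which equals the number of Jordan blocks for λ):
  λ = -5: algebraic multiplicity = 4, geometric multiplicity = 2

Determining the block sizes for each eigenvalue:
  λ = -5: with am = 4 and gm = 2, the partition is not yet determined (e.g. several partitions of 4 into 2 parts exist). Let N = A − (-5)·I. Computing rank(N^1) = 2, rank(N^2) = 1, rank(N^3) = 0; the number of blocks of size ≥ j is rank(N^{j−1}) − rank(N^j), giving [2, 1, 1]. So we have 1 block(s) of size 3, 1 block(s) of size 1 → block sizes [3, 1]

Assembling the blocks gives a Jordan form
J =
  [-5,  1,  0,  0]
  [ 0, -5,  1,  0]
  [ 0,  0, -5,  0]
  [ 0,  0,  0, -5]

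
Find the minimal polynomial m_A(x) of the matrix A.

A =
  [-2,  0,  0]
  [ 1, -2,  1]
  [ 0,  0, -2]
x^2 + 4*x + 4

The characteristic polynomial is χ_A(x) = (x + 2)^3, so the eigenvalues are known. The minimal polynomial is
  m_A(x) = Π_λ (x − λ)^{k_λ}
where k_λ is the size of the *largest* Jordan block for λ (equivalently, the smallest k with (A − λI)^k v = 0 for every generalised eigenvector v of λ).

  λ = -2: largest Jordan block has size 2, contributing (x + 2)^2

So m_A(x) = (x + 2)^2 = x^2 + 4*x + 4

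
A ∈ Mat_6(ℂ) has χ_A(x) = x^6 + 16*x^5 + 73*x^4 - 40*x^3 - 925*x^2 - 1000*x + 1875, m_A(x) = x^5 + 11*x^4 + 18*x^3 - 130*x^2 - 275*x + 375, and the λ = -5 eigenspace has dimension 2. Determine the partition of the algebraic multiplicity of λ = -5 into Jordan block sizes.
Block sizes for λ = -5: [3, 1]

Step 1 — from the characteristic polynomial, algebraic multiplicity of λ = -5 is 4. From dim ker(A − (-5)·I) = 2, there are exactly 2 Jordan blocks for λ = -5.
Step 2 — from the minimal polynomial, the factor (x + 5)^3 tells us the largest block for λ = -5 has size 3.
Step 3 — with total size 4, 2 blocks, and largest block 3, the block sizes (in nonincreasing order) are [3, 1].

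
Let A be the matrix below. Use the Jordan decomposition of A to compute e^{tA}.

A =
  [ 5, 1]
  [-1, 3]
e^{tA} =
  [t*exp(4*t) + exp(4*t), t*exp(4*t)]
  [-t*exp(4*t), -t*exp(4*t) + exp(4*t)]

Strategy: write A = P · J · P⁻¹ where J is a Jordan canonical form, so e^{tA} = P · e^{tJ} · P⁻¹, and e^{tJ} can be computed block-by-block.

A has Jordan form
J =
  [4, 1]
  [0, 4]
(up to reordering of blocks).

Per-block formulas:
  For a 2×2 Jordan block J_2(4): exp(t · J_2(4)) = e^(4t)·(I + t·N), where N is the 2×2 nilpotent shift.

After assembling e^{tJ} and conjugating by P, we get:

e^{tA} =
  [t*exp(4*t) + exp(4*t), t*exp(4*t)]
  [-t*exp(4*t), -t*exp(4*t) + exp(4*t)]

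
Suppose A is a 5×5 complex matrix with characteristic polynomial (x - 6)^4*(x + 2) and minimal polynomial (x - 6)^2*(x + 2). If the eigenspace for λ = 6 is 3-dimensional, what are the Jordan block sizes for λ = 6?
Block sizes for λ = 6: [2, 1, 1]

Step 1 — from the characteristic polynomial, algebraic multiplicity of λ = 6 is 4. From dim ker(A − (6)·I) = 3, there are exactly 3 Jordan blocks for λ = 6.
Step 2 — from the minimal polynomial, the factor (x − 6)^2 tells us the largest block for λ = 6 has size 2.
Step 3 — with total size 4, 3 blocks, and largest block 2, the block sizes (in nonincreasing order) are [2, 1, 1].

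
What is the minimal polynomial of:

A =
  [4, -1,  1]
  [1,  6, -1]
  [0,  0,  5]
x^2 - 10*x + 25

The characteristic polynomial is χ_A(x) = (x - 5)^3, so the eigenvalues are known. The minimal polynomial is
  m_A(x) = Π_λ (x − λ)^{k_λ}
where k_λ is the size of the *largest* Jordan block for λ (equivalently, the smallest k with (A − λI)^k v = 0 for every generalised eigenvector v of λ).

  λ = 5: largest Jordan block has size 2, contributing (x − 5)^2

So m_A(x) = (x - 5)^2 = x^2 - 10*x + 25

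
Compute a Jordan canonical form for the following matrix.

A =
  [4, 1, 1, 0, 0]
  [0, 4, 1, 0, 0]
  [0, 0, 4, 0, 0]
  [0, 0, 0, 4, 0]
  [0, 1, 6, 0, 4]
J_3(4) ⊕ J_1(4) ⊕ J_1(4)

The characteristic polynomial is
  det(x·I − A) = x^5 - 20*x^4 + 160*x^3 - 640*x^2 + 1280*x - 1024 = (x - 4)^5

Eigenvalues and multiplicities (the geometric multiplicity of λ is n − rank(A − λI), which equals the number of Jordan blocks for λ):
  λ = 4: algebraic multiplicity = 5, geometric multiplicity = 3

Determining the block sizes for each eigenvalue:
  λ = 4: with am = 5 and gm = 3, the partition is not yet determined (e.g. several partitions of 5 into 3 parts exist). Let N = A − (4)·I. Computing rank(N^1) = 2, rank(N^2) = 1, rank(N^3) = 0; the number of blocks of size ≥ j is rank(N^{j−1}) − rank(N^j), giving [3, 1, 1]. So we have 1 block(s) of size 3, 2 block(s) of size 1 → block sizes [3, 1, 1]

Assembling the blocks gives a Jordan form
J =
  [4, 1, 0, 0, 0]
  [0, 4, 1, 0, 0]
  [0, 0, 4, 0, 0]
  [0, 0, 0, 4, 0]
  [0, 0, 0, 0, 4]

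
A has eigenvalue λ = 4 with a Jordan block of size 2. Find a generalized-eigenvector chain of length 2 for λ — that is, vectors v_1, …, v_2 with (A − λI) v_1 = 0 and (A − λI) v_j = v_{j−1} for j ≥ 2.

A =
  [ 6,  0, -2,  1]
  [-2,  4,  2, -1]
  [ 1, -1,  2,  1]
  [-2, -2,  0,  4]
A Jordan chain for λ = 4 of length 2:
v_1 = (2, -2, 1, -2)ᵀ
v_2 = (1, 0, 0, 0)ᵀ

Let N = A − (4)·I. We want v_2 with N^2 v_2 = 0 but N^1 v_2 ≠ 0; then v_{j-1} := N · v_j for j = 2, …, 2.

Pick v_2 = (1, 0, 0, 0)ᵀ.
Then v_1 = N · v_2 = (2, -2, 1, -2)ᵀ.

Sanity check: (A − (4)·I) v_1 = (0, 0, 0, 0)ᵀ = 0. ✓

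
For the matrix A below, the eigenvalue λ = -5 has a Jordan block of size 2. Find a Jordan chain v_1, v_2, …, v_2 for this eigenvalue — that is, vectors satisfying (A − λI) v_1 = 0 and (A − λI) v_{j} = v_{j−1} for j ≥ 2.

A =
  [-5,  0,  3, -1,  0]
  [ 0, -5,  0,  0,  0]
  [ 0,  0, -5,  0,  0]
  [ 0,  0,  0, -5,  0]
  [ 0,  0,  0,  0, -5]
A Jordan chain for λ = -5 of length 2:
v_1 = (3, 0, 0, 0, 0)ᵀ
v_2 = (0, 0, 1, 0, 0)ᵀ

Let N = A − (-5)·I. We want v_2 with N^2 v_2 = 0 but N^1 v_2 ≠ 0; then v_{j-1} := N · v_j for j = 2, …, 2.

Pick v_2 = (0, 0, 1, 0, 0)ᵀ.
Then v_1 = N · v_2 = (3, 0, 0, 0, 0)ᵀ.

Sanity check: (A − (-5)·I) v_1 = (0, 0, 0, 0, 0)ᵀ = 0. ✓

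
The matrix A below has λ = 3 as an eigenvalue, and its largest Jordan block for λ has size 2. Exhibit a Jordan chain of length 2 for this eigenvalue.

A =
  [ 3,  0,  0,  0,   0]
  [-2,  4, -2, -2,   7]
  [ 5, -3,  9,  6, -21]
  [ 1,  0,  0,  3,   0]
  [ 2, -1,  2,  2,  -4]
A Jordan chain for λ = 3 of length 2:
v_1 = (0, -2, 5, 1, 2)ᵀ
v_2 = (1, 0, 0, 0, 0)ᵀ

Let N = A − (3)·I. We want v_2 with N^2 v_2 = 0 but N^1 v_2 ≠ 0; then v_{j-1} := N · v_j for j = 2, …, 2.

Pick v_2 = (1, 0, 0, 0, 0)ᵀ.
Then v_1 = N · v_2 = (0, -2, 5, 1, 2)ᵀ.

Sanity check: (A − (3)·I) v_1 = (0, 0, 0, 0, 0)ᵀ = 0. ✓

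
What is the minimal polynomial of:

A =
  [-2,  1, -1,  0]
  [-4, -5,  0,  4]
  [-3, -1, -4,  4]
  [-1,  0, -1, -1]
x^2 + 6*x + 9

The characteristic polynomial is χ_A(x) = (x + 3)^4, so the eigenvalues are known. The minimal polynomial is
  m_A(x) = Π_λ (x − λ)^{k_λ}
where k_λ is the size of the *largest* Jordan block for λ (equivalently, the smallest k with (A − λI)^k v = 0 for every generalised eigenvector v of λ).

  λ = -3: largest Jordan block has size 2, contributing (x + 3)^2

So m_A(x) = (x + 3)^2 = x^2 + 6*x + 9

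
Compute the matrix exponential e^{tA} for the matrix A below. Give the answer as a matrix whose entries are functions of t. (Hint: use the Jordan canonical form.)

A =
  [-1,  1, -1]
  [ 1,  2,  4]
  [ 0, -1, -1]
e^{tA} =
  [t^2 - t + 1, t^2 + t, 3*t^2 - t]
  [t^2/2 + t, t^2/2 + 2*t + 1, 3*t^2/2 + 4*t]
  [-t^2/2, -t^2/2 - t, -3*t^2/2 - t + 1]

Strategy: write A = P · J · P⁻¹ where J is a Jordan canonical form, so e^{tA} = P · e^{tJ} · P⁻¹, and e^{tJ} can be computed block-by-block.

A has Jordan form
J =
  [0, 1, 0]
  [0, 0, 1]
  [0, 0, 0]
(up to reordering of blocks).

Per-block formulas:
  For a 3×3 Jordan block J_3(0): exp(t · J_3(0)) = e^(0t)·(I + t·N + (t^2/2)·N^2), where N is the 3×3 nilpotent shift.

After assembling e^{tJ} and conjugating by P, we get:

e^{tA} =
  [t^2 - t + 1, t^2 + t, 3*t^2 - t]
  [t^2/2 + t, t^2/2 + 2*t + 1, 3*t^2/2 + 4*t]
  [-t^2/2, -t^2/2 - t, -3*t^2/2 - t + 1]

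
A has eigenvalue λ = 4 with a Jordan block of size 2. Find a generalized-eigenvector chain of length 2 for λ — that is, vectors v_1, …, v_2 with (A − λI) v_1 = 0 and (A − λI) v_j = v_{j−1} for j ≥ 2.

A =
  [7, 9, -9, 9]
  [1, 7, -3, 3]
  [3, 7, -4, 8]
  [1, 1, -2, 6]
A Jordan chain for λ = 4 of length 2:
v_1 = (3, 1, 3, 1)ᵀ
v_2 = (1, 0, 0, 0)ᵀ

Let N = A − (4)·I. We want v_2 with N^2 v_2 = 0 but N^1 v_2 ≠ 0; then v_{j-1} := N · v_j for j = 2, …, 2.

Pick v_2 = (1, 0, 0, 0)ᵀ.
Then v_1 = N · v_2 = (3, 1, 3, 1)ᵀ.

Sanity check: (A − (4)·I) v_1 = (0, 0, 0, 0)ᵀ = 0. ✓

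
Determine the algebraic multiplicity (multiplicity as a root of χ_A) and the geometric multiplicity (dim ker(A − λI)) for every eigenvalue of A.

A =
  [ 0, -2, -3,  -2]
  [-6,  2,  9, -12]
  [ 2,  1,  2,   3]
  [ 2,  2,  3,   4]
λ = 2: alg = 4, geom = 2

Step 1 — factor the characteristic polynomial to read off the algebraic multiplicities:
  χ_A(x) = (x - 2)^4

Step 2 — compute geometric multiplicities via the rank-nullity identity g(λ) = n − rank(A − λI):
  rank(A − (2)·I) = 2, so dim ker(A − (2)·I) = n − 2 = 2

Summary:
  λ = 2: algebraic multiplicity = 4, geometric multiplicity = 2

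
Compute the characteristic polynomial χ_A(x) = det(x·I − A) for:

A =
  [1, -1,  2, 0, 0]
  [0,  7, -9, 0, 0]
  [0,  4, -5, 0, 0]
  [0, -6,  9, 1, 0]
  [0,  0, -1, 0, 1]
x^5 - 5*x^4 + 10*x^3 - 10*x^2 + 5*x - 1

Expanding det(x·I − A) (e.g. by cofactor expansion or by noting that A is similar to its Jordan form J, which has the same characteristic polynomial as A) gives
  χ_A(x) = x^5 - 5*x^4 + 10*x^3 - 10*x^2 + 5*x - 1
which factors as (x - 1)^5. The eigenvalues (with algebraic multiplicities) are λ = 1 with multiplicity 5.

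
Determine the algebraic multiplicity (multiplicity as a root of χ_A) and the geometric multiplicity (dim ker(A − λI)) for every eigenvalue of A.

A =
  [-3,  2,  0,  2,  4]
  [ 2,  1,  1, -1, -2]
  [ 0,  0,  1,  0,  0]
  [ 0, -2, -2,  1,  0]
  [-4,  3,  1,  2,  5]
λ = 1: alg = 5, geom = 3

Step 1 — factor the characteristic polynomial to read off the algebraic multiplicities:
  χ_A(x) = (x - 1)^5

Step 2 — compute geometric multiplicities via the rank-nullity identity g(λ) = n − rank(A − λI):
  rank(A − (1)·I) = 2, so dim ker(A − (1)·I) = n − 2 = 3

Summary:
  λ = 1: algebraic multiplicity = 5, geometric multiplicity = 3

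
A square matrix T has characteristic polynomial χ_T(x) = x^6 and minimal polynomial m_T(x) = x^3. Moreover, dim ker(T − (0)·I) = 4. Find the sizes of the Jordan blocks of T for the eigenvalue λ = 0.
Block sizes for λ = 0: [3, 1, 1, 1]

Step 1 — from the characteristic polynomial, algebraic multiplicity of λ = 0 is 6. From dim ker(T − (0)·I) = 4, there are exactly 4 Jordan blocks for λ = 0.
Step 2 — from the minimal polynomial, the factor (x − 0)^3 tells us the largest block for λ = 0 has size 3.
Step 3 — with total size 6, 4 blocks, and largest block 3, the block sizes (in nonincreasing order) are [3, 1, 1, 1].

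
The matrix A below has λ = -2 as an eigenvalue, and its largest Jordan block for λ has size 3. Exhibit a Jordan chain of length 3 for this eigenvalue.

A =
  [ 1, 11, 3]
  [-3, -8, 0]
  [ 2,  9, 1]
A Jordan chain for λ = -2 of length 3:
v_1 = (-18, 9, -15)ᵀ
v_2 = (3, -3, 2)ᵀ
v_3 = (1, 0, 0)ᵀ

Let N = A − (-2)·I. We want v_3 with N^3 v_3 = 0 but N^2 v_3 ≠ 0; then v_{j-1} := N · v_j for j = 3, …, 2.

Pick v_3 = (1, 0, 0)ᵀ.
Then v_2 = N · v_3 = (3, -3, 2)ᵀ.
Then v_1 = N · v_2 = (-18, 9, -15)ᵀ.

Sanity check: (A − (-2)·I) v_1 = (0, 0, 0)ᵀ = 0. ✓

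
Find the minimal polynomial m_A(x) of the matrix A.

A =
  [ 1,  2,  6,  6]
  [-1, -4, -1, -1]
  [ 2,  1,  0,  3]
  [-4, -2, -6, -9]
x^3 + 9*x^2 + 27*x + 27

The characteristic polynomial is χ_A(x) = (x + 3)^4, so the eigenvalues are known. The minimal polynomial is
  m_A(x) = Π_λ (x − λ)^{k_λ}
where k_λ is the size of the *largest* Jordan block for λ (equivalently, the smallest k with (A − λI)^k v = 0 for every generalised eigenvector v of λ).

  λ = -3: largest Jordan block has size 3, contributing (x + 3)^3

So m_A(x) = (x + 3)^3 = x^3 + 9*x^2 + 27*x + 27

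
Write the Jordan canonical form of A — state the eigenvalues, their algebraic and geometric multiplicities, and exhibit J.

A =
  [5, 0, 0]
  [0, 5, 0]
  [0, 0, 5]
J_1(5) ⊕ J_1(5) ⊕ J_1(5)

The characteristic polynomial is
  det(x·I − A) = x^3 - 15*x^2 + 75*x - 125 = (x - 5)^3

Eigenvalues and multiplicities (the geometric multiplicity of λ is n − rank(A − λI), which equals the number of Jordan blocks for λ):
  λ = 5: algebraic multiplicity = 3, geometric multiplicity = 3

Determining the block sizes for each eigenvalue:
  λ = 5: gm = am = 3, so every block has size 1 → block sizes [1, 1, 1]

Assembling the blocks gives a Jordan form
J =
  [5, 0, 0]
  [0, 5, 0]
  [0, 0, 5]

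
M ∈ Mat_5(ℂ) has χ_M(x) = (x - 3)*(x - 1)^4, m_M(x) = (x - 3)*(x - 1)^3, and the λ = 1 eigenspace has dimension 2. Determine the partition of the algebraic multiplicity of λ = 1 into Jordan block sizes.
Block sizes for λ = 1: [3, 1]

Step 1 — from the characteristic polynomial, algebraic multiplicity of λ = 1 is 4. From dim ker(M − (1)·I) = 2, there are exactly 2 Jordan blocks for λ = 1.
Step 2 — from the minimal polynomial, the factor (x − 1)^3 tells us the largest block for λ = 1 has size 3.
Step 3 — with total size 4, 2 blocks, and largest block 3, the block sizes (in nonincreasing order) are [3, 1].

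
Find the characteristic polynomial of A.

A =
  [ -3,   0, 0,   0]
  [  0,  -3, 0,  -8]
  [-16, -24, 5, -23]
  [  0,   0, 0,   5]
x^4 - 4*x^3 - 26*x^2 + 60*x + 225

Expanding det(x·I − A) (e.g. by cofactor expansion or by noting that A is similar to its Jordan form J, which has the same characteristic polynomial as A) gives
  χ_A(x) = x^4 - 4*x^3 - 26*x^2 + 60*x + 225
which factors as (x - 5)^2*(x + 3)^2. The eigenvalues (with algebraic multiplicities) are λ = -3 with multiplicity 2, λ = 5 with multiplicity 2.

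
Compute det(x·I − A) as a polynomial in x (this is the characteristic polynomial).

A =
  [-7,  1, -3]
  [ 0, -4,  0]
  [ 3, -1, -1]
x^3 + 12*x^2 + 48*x + 64

Expanding det(x·I − A) (e.g. by cofactor expansion or by noting that A is similar to its Jordan form J, which has the same characteristic polynomial as A) gives
  χ_A(x) = x^3 + 12*x^2 + 48*x + 64
which factors as (x + 4)^3. The eigenvalues (with algebraic multiplicities) are λ = -4 with multiplicity 3.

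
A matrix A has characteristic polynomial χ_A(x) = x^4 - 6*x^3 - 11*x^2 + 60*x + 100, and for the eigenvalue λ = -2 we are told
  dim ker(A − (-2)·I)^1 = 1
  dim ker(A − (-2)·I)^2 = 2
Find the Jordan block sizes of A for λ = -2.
Block sizes for λ = -2: [2]

From the dimensions of kernels of powers, the number of Jordan blocks of size at least j is d_j − d_{j−1} where d_j = dim ker(N^j) (with d_0 = 0). Computing the differences gives [1, 1].
The number of blocks of size exactly k is (#blocks of size ≥ k) − (#blocks of size ≥ k + 1), so the partition is: 1 block(s) of size 2.
In nonincreasing order the block sizes are [2].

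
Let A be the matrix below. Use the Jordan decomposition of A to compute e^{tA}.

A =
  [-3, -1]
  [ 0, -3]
e^{tA} =
  [exp(-3*t), -t*exp(-3*t)]
  [0, exp(-3*t)]

Strategy: write A = P · J · P⁻¹ where J is a Jordan canonical form, so e^{tA} = P · e^{tJ} · P⁻¹, and e^{tJ} can be computed block-by-block.

A has Jordan form
J =
  [-3,  1]
  [ 0, -3]
(up to reordering of blocks).

Per-block formulas:
  For a 2×2 Jordan block J_2(-3): exp(t · J_2(-3)) = e^(-3t)·(I + t·N), where N is the 2×2 nilpotent shift.

After assembling e^{tJ} and conjugating by P, we get:

e^{tA} =
  [exp(-3*t), -t*exp(-3*t)]
  [0, exp(-3*t)]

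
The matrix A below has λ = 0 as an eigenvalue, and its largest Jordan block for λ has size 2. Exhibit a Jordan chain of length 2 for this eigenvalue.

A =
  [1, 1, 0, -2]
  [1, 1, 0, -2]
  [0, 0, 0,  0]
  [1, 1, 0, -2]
A Jordan chain for λ = 0 of length 2:
v_1 = (1, 1, 0, 1)ᵀ
v_2 = (1, 0, 0, 0)ᵀ

Let N = A − (0)·I. We want v_2 with N^2 v_2 = 0 but N^1 v_2 ≠ 0; then v_{j-1} := N · v_j for j = 2, …, 2.

Pick v_2 = (1, 0, 0, 0)ᵀ.
Then v_1 = N · v_2 = (1, 1, 0, 1)ᵀ.

Sanity check: (A − (0)·I) v_1 = (0, 0, 0, 0)ᵀ = 0. ✓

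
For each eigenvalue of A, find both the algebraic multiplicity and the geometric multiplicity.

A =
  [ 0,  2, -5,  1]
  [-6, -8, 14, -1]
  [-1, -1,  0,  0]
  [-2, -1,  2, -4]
λ = -3: alg = 4, geom = 2

Step 1 — factor the characteristic polynomial to read off the algebraic multiplicities:
  χ_A(x) = (x + 3)^4

Step 2 — compute geometric multiplicities via the rank-nullity identity g(λ) = n − rank(A − λI):
  rank(A − (-3)·I) = 2, so dim ker(A − (-3)·I) = n − 2 = 2

Summary:
  λ = -3: algebraic multiplicity = 4, geometric multiplicity = 2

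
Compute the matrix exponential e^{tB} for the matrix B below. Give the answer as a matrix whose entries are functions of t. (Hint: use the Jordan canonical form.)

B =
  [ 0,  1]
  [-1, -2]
e^{tB} =
  [t*exp(-t) + exp(-t), t*exp(-t)]
  [-t*exp(-t), -t*exp(-t) + exp(-t)]

Strategy: write B = P · J · P⁻¹ where J is a Jordan canonical form, so e^{tB} = P · e^{tJ} · P⁻¹, and e^{tJ} can be computed block-by-block.

B has Jordan form
J =
  [-1,  1]
  [ 0, -1]
(up to reordering of blocks).

Per-block formulas:
  For a 2×2 Jordan block J_2(-1): exp(t · J_2(-1)) = e^(-1t)·(I + t·N), where N is the 2×2 nilpotent shift.

After assembling e^{tJ} and conjugating by P, we get:

e^{tB} =
  [t*exp(-t) + exp(-t), t*exp(-t)]
  [-t*exp(-t), -t*exp(-t) + exp(-t)]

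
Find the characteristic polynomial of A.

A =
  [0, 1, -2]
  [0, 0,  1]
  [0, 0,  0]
x^3

Expanding det(x·I − A) (e.g. by cofactor expansion or by noting that A is similar to its Jordan form J, which has the same characteristic polynomial as A) gives
  χ_A(x) = x^3
which factors as x^3. The eigenvalues (with algebraic multiplicities) are λ = 0 with multiplicity 3.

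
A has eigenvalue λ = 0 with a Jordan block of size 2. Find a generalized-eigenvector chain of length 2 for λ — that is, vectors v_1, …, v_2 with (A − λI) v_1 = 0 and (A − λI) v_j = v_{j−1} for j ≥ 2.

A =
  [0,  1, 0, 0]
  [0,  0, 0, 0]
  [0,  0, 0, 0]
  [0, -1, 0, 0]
A Jordan chain for λ = 0 of length 2:
v_1 = (1, 0, 0, -1)ᵀ
v_2 = (0, 1, 0, 0)ᵀ

Let N = A − (0)·I. We want v_2 with N^2 v_2 = 0 but N^1 v_2 ≠ 0; then v_{j-1} := N · v_j for j = 2, …, 2.

Pick v_2 = (0, 1, 0, 0)ᵀ.
Then v_1 = N · v_2 = (1, 0, 0, -1)ᵀ.

Sanity check: (A − (0)·I) v_1 = (0, 0, 0, 0)ᵀ = 0. ✓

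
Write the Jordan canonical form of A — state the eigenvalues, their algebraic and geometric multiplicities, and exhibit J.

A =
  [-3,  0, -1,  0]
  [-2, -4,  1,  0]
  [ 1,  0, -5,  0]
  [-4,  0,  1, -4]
J_3(-4) ⊕ J_1(-4)

The characteristic polynomial is
  det(x·I − A) = x^4 + 16*x^3 + 96*x^2 + 256*x + 256 = (x + 4)^4

Eigenvalues and multiplicities (the geometric multiplicity of λ is n − rank(A − λI), which equals the number of Jordan blocks for λ):
  λ = -4: algebraic multiplicity = 4, geometric multiplicity = 2

Determining the block sizes for each eigenvalue:
  λ = -4: with am = 4 and gm = 2, the partition is not yet determined (e.g. several partitions of 4 into 2 parts exist). Let N = A − (-4)·I. Computing rank(N^1) = 2, rank(N^2) = 1, rank(N^3) = 0; the number of blocks of size ≥ j is rank(N^{j−1}) − rank(N^j), giving [2, 1, 1]. So we have 1 block(s) of size 3, 1 block(s) of size 1 → block sizes [3, 1]

Assembling the blocks gives a Jordan form
J =
  [-4,  1,  0,  0]
  [ 0, -4,  1,  0]
  [ 0,  0, -4,  0]
  [ 0,  0,  0, -4]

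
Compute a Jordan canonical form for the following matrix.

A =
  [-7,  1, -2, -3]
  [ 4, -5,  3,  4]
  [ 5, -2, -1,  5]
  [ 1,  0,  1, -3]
J_3(-4) ⊕ J_1(-4)

The characteristic polynomial is
  det(x·I − A) = x^4 + 16*x^3 + 96*x^2 + 256*x + 256 = (x + 4)^4

Eigenvalues and multiplicities (the geometric multiplicity of λ is n − rank(A − λI), which equals the number of Jordan blocks for λ):
  λ = -4: algebraic multiplicity = 4, geometric multiplicity = 2

Determining the block sizes for each eigenvalue:
  λ = -4: with am = 4 and gm = 2, the partition is not yet determined (e.g. several partitions of 4 into 2 parts exist). Let N = A − (-4)·I. Computing rank(N^1) = 2, rank(N^2) = 1, rank(N^3) = 0; the number of blocks of size ≥ j is rank(N^{j−1}) − rank(N^j), giving [2, 1, 1]. So we have 1 block(s) of size 3, 1 block(s) of size 1 → block sizes [3, 1]

Assembling the blocks gives a Jordan form
J =
  [-4,  1,  0,  0]
  [ 0, -4,  1,  0]
  [ 0,  0, -4,  0]
  [ 0,  0,  0, -4]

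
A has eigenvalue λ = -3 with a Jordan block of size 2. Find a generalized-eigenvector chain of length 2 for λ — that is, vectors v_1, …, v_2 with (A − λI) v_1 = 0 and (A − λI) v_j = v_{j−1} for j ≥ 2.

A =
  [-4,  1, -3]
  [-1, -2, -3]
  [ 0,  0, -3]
A Jordan chain for λ = -3 of length 2:
v_1 = (-1, -1, 0)ᵀ
v_2 = (1, 0, 0)ᵀ

Let N = A − (-3)·I. We want v_2 with N^2 v_2 = 0 but N^1 v_2 ≠ 0; then v_{j-1} := N · v_j for j = 2, …, 2.

Pick v_2 = (1, 0, 0)ᵀ.
Then v_1 = N · v_2 = (-1, -1, 0)ᵀ.

Sanity check: (A − (-3)·I) v_1 = (0, 0, 0)ᵀ = 0. ✓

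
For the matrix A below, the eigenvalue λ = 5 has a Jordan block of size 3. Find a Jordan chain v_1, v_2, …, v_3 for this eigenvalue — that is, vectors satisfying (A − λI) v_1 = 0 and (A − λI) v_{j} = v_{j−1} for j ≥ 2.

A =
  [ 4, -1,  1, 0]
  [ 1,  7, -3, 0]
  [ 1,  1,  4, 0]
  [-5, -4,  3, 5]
A Jordan chain for λ = 5 of length 3:
v_1 = (1, -2, -1, 4)ᵀ
v_2 = (-1, 1, 1, -5)ᵀ
v_3 = (1, 0, 0, 0)ᵀ

Let N = A − (5)·I. We want v_3 with N^3 v_3 = 0 but N^2 v_3 ≠ 0; then v_{j-1} := N · v_j for j = 3, …, 2.

Pick v_3 = (1, 0, 0, 0)ᵀ.
Then v_2 = N · v_3 = (-1, 1, 1, -5)ᵀ.
Then v_1 = N · v_2 = (1, -2, -1, 4)ᵀ.

Sanity check: (A − (5)·I) v_1 = (0, 0, 0, 0)ᵀ = 0. ✓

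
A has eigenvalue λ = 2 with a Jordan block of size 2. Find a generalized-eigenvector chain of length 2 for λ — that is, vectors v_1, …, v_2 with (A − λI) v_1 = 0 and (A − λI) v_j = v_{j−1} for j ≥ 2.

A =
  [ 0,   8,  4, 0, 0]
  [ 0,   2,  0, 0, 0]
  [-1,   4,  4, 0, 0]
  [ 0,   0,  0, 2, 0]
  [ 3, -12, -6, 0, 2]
A Jordan chain for λ = 2 of length 2:
v_1 = (-2, 0, -1, 0, 3)ᵀ
v_2 = (1, 0, 0, 0, 0)ᵀ

Let N = A − (2)·I. We want v_2 with N^2 v_2 = 0 but N^1 v_2 ≠ 0; then v_{j-1} := N · v_j for j = 2, …, 2.

Pick v_2 = (1, 0, 0, 0, 0)ᵀ.
Then v_1 = N · v_2 = (-2, 0, -1, 0, 3)ᵀ.

Sanity check: (A − (2)·I) v_1 = (0, 0, 0, 0, 0)ᵀ = 0. ✓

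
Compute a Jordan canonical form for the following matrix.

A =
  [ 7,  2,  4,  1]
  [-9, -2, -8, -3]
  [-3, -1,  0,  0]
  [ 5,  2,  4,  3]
J_2(2) ⊕ J_2(2)

The characteristic polynomial is
  det(x·I − A) = x^4 - 8*x^3 + 24*x^2 - 32*x + 16 = (x - 2)^4

Eigenvalues and multiplicities (the geometric multiplicity of λ is n − rank(A − λI), which equals the number of Jordan blocks for λ):
  λ = 2: algebraic multiplicity = 4, geometric multiplicity = 2

Determining the block sizes for each eigenvalue:
  λ = 2: with am = 4 and gm = 2, the partition is not yet determined (e.g. several partitions of 4 into 2 parts exist). Let N = A − (2)·I. Computing rank(N^1) = 2, rank(N^2) = 0; the number of blocks of size ≥ j is rank(N^{j−1}) − rank(N^j), giving [2, 2]. So we have 2 block(s) of size 2 → block sizes [2, 2]

Assembling the blocks gives a Jordan form
J =
  [2, 1, 0, 0]
  [0, 2, 0, 0]
  [0, 0, 2, 1]
  [0, 0, 0, 2]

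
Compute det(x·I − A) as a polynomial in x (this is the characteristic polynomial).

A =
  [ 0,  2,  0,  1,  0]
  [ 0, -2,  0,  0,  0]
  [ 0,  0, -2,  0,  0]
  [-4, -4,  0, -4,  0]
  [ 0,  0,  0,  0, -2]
x^5 + 10*x^4 + 40*x^3 + 80*x^2 + 80*x + 32

Expanding det(x·I − A) (e.g. by cofactor expansion or by noting that A is similar to its Jordan form J, which has the same characteristic polynomial as A) gives
  χ_A(x) = x^5 + 10*x^4 + 40*x^3 + 80*x^2 + 80*x + 32
which factors as (x + 2)^5. The eigenvalues (with algebraic multiplicities) are λ = -2 with multiplicity 5.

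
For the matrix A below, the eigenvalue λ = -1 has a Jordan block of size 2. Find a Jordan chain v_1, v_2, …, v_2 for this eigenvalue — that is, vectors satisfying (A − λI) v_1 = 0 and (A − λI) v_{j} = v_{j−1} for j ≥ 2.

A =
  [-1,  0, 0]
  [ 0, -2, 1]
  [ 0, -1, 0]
A Jordan chain for λ = -1 of length 2:
v_1 = (0, -1, -1)ᵀ
v_2 = (0, 1, 0)ᵀ

Let N = A − (-1)·I. We want v_2 with N^2 v_2 = 0 but N^1 v_2 ≠ 0; then v_{j-1} := N · v_j for j = 2, …, 2.

Pick v_2 = (0, 1, 0)ᵀ.
Then v_1 = N · v_2 = (0, -1, -1)ᵀ.

Sanity check: (A − (-1)·I) v_1 = (0, 0, 0)ᵀ = 0. ✓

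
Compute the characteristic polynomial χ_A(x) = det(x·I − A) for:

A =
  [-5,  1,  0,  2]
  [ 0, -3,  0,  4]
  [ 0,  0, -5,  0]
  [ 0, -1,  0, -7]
x^4 + 20*x^3 + 150*x^2 + 500*x + 625

Expanding det(x·I − A) (e.g. by cofactor expansion or by noting that A is similar to its Jordan form J, which has the same characteristic polynomial as A) gives
  χ_A(x) = x^4 + 20*x^3 + 150*x^2 + 500*x + 625
which factors as (x + 5)^4. The eigenvalues (with algebraic multiplicities) are λ = -5 with multiplicity 4.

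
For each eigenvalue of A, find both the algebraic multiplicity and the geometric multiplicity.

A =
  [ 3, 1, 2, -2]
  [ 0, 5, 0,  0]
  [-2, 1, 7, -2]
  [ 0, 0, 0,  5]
λ = 5: alg = 4, geom = 3

Step 1 — factor the characteristic polynomial to read off the algebraic multiplicities:
  χ_A(x) = (x - 5)^4

Step 2 — compute geometric multiplicities via the rank-nullity identity g(λ) = n − rank(A − λI):
  rank(A − (5)·I) = 1, so dim ker(A − (5)·I) = n − 1 = 3

Summary:
  λ = 5: algebraic multiplicity = 4, geometric multiplicity = 3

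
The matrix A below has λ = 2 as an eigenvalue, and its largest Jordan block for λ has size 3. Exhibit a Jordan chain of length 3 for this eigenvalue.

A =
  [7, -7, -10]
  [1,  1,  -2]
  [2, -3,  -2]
A Jordan chain for λ = 2 of length 3:
v_1 = (-2, 0, -1)ᵀ
v_2 = (5, 1, 2)ᵀ
v_3 = (1, 0, 0)ᵀ

Let N = A − (2)·I. We want v_3 with N^3 v_3 = 0 but N^2 v_3 ≠ 0; then v_{j-1} := N · v_j for j = 3, …, 2.

Pick v_3 = (1, 0, 0)ᵀ.
Then v_2 = N · v_3 = (5, 1, 2)ᵀ.
Then v_1 = N · v_2 = (-2, 0, -1)ᵀ.

Sanity check: (A − (2)·I) v_1 = (0, 0, 0)ᵀ = 0. ✓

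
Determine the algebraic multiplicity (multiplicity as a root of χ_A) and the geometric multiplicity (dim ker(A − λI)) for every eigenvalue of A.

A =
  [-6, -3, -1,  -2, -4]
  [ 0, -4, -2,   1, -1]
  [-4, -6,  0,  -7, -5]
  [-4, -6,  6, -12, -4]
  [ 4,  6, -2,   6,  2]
λ = -4: alg = 5, geom = 3

Step 1 — factor the characteristic polynomial to read off the algebraic multiplicities:
  χ_A(x) = (x + 4)^5

Step 2 — compute geometric multiplicities via the rank-nullity identity g(λ) = n − rank(A − λI):
  rank(A − (-4)·I) = 2, so dim ker(A − (-4)·I) = n − 2 = 3

Summary:
  λ = -4: algebraic multiplicity = 5, geometric multiplicity = 3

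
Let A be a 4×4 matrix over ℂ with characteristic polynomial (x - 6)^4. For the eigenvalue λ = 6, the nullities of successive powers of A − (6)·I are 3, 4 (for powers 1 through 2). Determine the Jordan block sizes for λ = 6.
Block sizes for λ = 6: [2, 1, 1]

From the dimensions of kernels of powers, the number of Jordan blocks of size at least j is d_j − d_{j−1} where d_j = dim ker(N^j) (with d_0 = 0). Computing the differences gives [3, 1].
The number of blocks of size exactly k is (#blocks of size ≥ k) − (#blocks of size ≥ k + 1), so the partition is: 2 block(s) of size 1, 1 block(s) of size 2.
In nonincreasing order the block sizes are [2, 1, 1].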